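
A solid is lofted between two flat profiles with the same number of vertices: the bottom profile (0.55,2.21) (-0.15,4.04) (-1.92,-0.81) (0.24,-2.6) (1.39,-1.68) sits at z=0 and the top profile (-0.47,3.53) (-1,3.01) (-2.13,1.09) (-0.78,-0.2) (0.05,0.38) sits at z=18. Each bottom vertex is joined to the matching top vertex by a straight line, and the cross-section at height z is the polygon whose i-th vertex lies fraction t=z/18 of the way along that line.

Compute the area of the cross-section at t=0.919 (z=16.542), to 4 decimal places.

Cross-section at t=0.919: each vertex is (1-t)·p0[i] + t·p1[i].
  v1: (1-0.919)·(0.55,2.21) + 0.919·(-0.47,3.53) = (-0.3874,3.4231)
  v2: (1-0.919)·(-0.15,4.04) + 0.919·(-1,3.01) = (-0.9312,3.0934)
  v3: (1-0.919)·(-1.92,-0.81) + 0.919·(-2.13,1.09) = (-2.1130,0.9361)
  v4: (1-0.919)·(0.24,-2.6) + 0.919·(-0.78,-0.2) = (-0.6974,-0.3944)
  v5: (1-0.919)·(1.39,-1.68) + 0.919·(0.05,0.38) = (0.1585,0.2131)
Shoelace sum Σ(x_i·y_{i+1} − x_{i+1}·y_i):
  i=1: -0.3874·3.0934 − -0.9312·3.4231 = +1.9891 (running +1.9891)
  i=2: -0.9312·0.9361 − -2.1130·3.0934 = +5.6647 (running +7.6538)
  i=3: -2.1130·-0.3944 − -0.6974·0.9361 = +1.4862 (running +9.1400)
  i=4: -0.6974·0.2131 − 0.1585·-0.3944 = -0.0861 (running +9.0539)
  i=5: 0.1585·3.4231 − -0.3874·0.2131 = +0.6253 (running +9.6791)
Area = |Σ|/2 = |9.6791|/2 = 4.8396

Area at t=0.919: 4.8396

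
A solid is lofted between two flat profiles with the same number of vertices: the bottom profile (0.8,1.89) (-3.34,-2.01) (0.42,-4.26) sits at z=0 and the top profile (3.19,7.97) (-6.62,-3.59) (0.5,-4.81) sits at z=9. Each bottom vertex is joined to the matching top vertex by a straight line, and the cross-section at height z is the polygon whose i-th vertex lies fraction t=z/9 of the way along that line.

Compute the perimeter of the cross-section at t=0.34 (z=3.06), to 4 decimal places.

Perimeter at t=0.34: 22.6375

Cross-section at t=0.34: each vertex is (1-t)·p0[i] + t·p1[i].
  v1: (1-0.34)·(0.8,1.89) + 0.34·(3.19,7.97) = (1.6126,3.9572)
  v2: (1-0.34)·(-3.34,-2.01) + 0.34·(-6.62,-3.59) = (-4.4552,-2.5472)
  v3: (1-0.34)·(0.42,-4.26) + 0.34·(0.5,-4.81) = (0.4472,-4.4470)
Perimeter = Σ |v_{i+1} − v_i|:
  edge 1→2: √(-6.0678² + -6.5044²) = 8.8952 (running 8.8952)
  edge 2→3: √(4.9024² + -1.8998²) = 5.2576 (running 14.1529)
  edge 3→1: √(1.1654² + 8.4042²) = 8.4846 (running 22.6375)
Perimeter = 22.6375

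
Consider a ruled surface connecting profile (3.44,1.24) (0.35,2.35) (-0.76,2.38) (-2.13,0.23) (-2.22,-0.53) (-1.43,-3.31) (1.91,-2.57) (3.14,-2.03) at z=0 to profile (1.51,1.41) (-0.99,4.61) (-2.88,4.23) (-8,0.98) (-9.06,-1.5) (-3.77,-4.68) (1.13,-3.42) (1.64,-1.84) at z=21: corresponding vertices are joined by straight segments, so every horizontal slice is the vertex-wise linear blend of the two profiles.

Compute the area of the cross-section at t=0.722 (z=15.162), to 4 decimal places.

Cross-section at t=0.722: each vertex is (1-t)·p0[i] + t·p1[i].
  v1: (1-0.722)·(3.44,1.24) + 0.722·(1.51,1.41) = (2.0465,1.3627)
  v2: (1-0.722)·(0.35,2.35) + 0.722·(-0.99,4.61) = (-0.6175,3.9817)
  v3: (1-0.722)·(-0.76,2.38) + 0.722·(-2.88,4.23) = (-2.2906,3.7157)
  v4: (1-0.722)·(-2.13,0.23) + 0.722·(-8,0.98) = (-6.3681,0.7715)
  v5: (1-0.722)·(-2.22,-0.53) + 0.722·(-9.06,-1.5) = (-7.1585,-1.2303)
  v6: (1-0.722)·(-1.43,-3.31) + 0.722·(-3.77,-4.68) = (-3.1195,-4.2991)
  v7: (1-0.722)·(1.91,-2.57) + 0.722·(1.13,-3.42) = (1.3468,-3.1837)
  v8: (1-0.722)·(3.14,-2.03) + 0.722·(1.64,-1.84) = (2.0570,-1.8928)
Shoelace sum Σ(x_i·y_{i+1} − x_{i+1}·y_i):
  i=1: 2.0465·3.9817 − -0.6175·1.3627 = +8.9902 (running +8.9902)
  i=2: -0.6175·3.7157 − -2.2906·3.9817 = +6.8263 (running +15.8165)
  i=3: -2.2906·0.7715 − -6.3681·3.7157 = +21.8949 (running +37.7114)
  i=4: -6.3681·-1.2303 − -7.1585·0.7715 = +13.3577 (running +51.0691)
  i=5: -7.1585·-4.2991 − -3.1195·-1.2303 = +26.9373 (running +78.0064)
  i=6: -3.1195·-3.1837 − 1.3468·-4.2991 = +15.7217 (running +93.7282)
  i=7: 1.3468·-1.8928 − 2.0570·-3.1837 = +3.9995 (running +97.7277)
  i=8: 2.0570·1.3627 − 2.0465·-1.8928 = +6.6769 (running +104.4046)
Area = |Σ|/2 = |104.4046|/2 = 52.2023

Area at t=0.722: 52.2023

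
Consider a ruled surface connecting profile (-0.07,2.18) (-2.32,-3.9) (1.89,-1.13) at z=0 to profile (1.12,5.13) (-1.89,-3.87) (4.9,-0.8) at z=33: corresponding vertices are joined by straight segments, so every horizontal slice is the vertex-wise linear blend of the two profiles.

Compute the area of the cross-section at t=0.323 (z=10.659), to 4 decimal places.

Cross-section at t=0.323: each vertex is (1-t)·p0[i] + t·p1[i].
  v1: (1-0.323)·(-0.07,2.18) + 0.323·(1.12,5.13) = (0.3144,3.1329)
  v2: (1-0.323)·(-2.32,-3.9) + 0.323·(-1.89,-3.87) = (-2.1811,-3.8903)
  v3: (1-0.323)·(1.89,-1.13) + 0.323·(4.9,-0.8) = (2.8622,-1.0234)
Shoelace sum Σ(x_i·y_{i+1} − x_{i+1}·y_i):
  i=1: 0.3144·-3.8903 − -2.1811·3.1329 = +5.6101 (running +5.6101)
  i=2: -2.1811·-1.0234 − 2.8622·-3.8903 = +13.3671 (running +18.9772)
  i=3: 2.8622·3.1329 − 0.3144·-1.0234 = +9.2887 (running +28.2659)
Area = |Σ|/2 = |28.2659|/2 = 14.1329

Area at t=0.323: 14.1329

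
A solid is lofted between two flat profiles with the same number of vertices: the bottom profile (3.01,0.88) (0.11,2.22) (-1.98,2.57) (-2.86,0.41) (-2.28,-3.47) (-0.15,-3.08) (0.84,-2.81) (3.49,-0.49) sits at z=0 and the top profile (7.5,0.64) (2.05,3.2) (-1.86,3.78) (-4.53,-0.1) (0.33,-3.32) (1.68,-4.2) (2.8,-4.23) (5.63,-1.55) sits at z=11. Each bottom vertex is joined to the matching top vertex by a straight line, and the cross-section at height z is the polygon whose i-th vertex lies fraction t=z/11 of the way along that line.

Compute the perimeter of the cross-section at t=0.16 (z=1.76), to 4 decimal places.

Cross-section at t=0.16: each vertex is (1-t)·p0[i] + t·p1[i].
  v1: (1-0.16)·(3.01,0.88) + 0.16·(7.5,0.64) = (3.7284,0.8416)
  v2: (1-0.16)·(0.11,2.22) + 0.16·(2.05,3.2) = (0.4204,2.3768)
  v3: (1-0.16)·(-1.98,2.57) + 0.16·(-1.86,3.78) = (-1.9608,2.7636)
  v4: (1-0.16)·(-2.86,0.41) + 0.16·(-4.53,-0.1) = (-3.1272,0.3284)
  v5: (1-0.16)·(-2.28,-3.47) + 0.16·(0.33,-3.32) = (-1.8624,-3.4460)
  v6: (1-0.16)·(-0.15,-3.08) + 0.16·(1.68,-4.2) = (0.1428,-3.2592)
  v7: (1-0.16)·(0.84,-2.81) + 0.16·(2.8,-4.23) = (1.1536,-3.0372)
  v8: (1-0.16)·(3.49,-0.49) + 0.16·(5.63,-1.55) = (3.8324,-0.6596)
Perimeter = Σ |v_{i+1} − v_i|:
  edge 1→2: √(-3.3080² + 1.5352²) = 3.6469 (running 3.6469)
  edge 2→3: √(-2.3812² + 0.3868²) = 2.4124 (running 6.0593)
  edge 3→4: √(-1.1664² + -2.4352²) = 2.7001 (running 8.7594)
  edge 4→5: √(1.2648² + -3.7744²) = 3.9807 (running 12.7401)
  edge 5→6: √(2.0052² + 0.1868²) = 2.0139 (running 14.7540)
  edge 6→7: √(1.0108² + 0.2220²) = 1.0349 (running 15.7889)
  edge 7→8: √(2.6788² + 2.3776²) = 3.5818 (running 19.3706)
  edge 8→1: √(-0.1040² + 1.5012²) = 1.5048 (running 20.8754)
Perimeter = 20.8754

Perimeter at t=0.16: 20.8754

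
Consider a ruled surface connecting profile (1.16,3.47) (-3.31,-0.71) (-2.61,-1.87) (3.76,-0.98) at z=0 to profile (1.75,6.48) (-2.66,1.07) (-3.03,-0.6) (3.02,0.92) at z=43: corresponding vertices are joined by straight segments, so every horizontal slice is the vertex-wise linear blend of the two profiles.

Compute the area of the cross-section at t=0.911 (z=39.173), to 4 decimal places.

Area at t=0.911: 20.4726

Cross-section at t=0.911: each vertex is (1-t)·p0[i] + t·p1[i].
  v1: (1-0.911)·(1.16,3.47) + 0.911·(1.75,6.48) = (1.6975,6.2121)
  v2: (1-0.911)·(-3.31,-0.71) + 0.911·(-2.66,1.07) = (-2.7179,0.9116)
  v3: (1-0.911)·(-2.61,-1.87) + 0.911·(-3.03,-0.6) = (-2.9926,-0.7130)
  v4: (1-0.911)·(3.76,-0.98) + 0.911·(3.02,0.92) = (3.0859,0.7509)
Shoelace sum Σ(x_i·y_{i+1} − x_{i+1}·y_i):
  i=1: 1.6975·0.9116 − -2.7179·6.2121 = +18.4310 (running +18.4310)
  i=2: -2.7179·-0.7130 − -2.9926·0.9116 = +4.6659 (running +23.0969)
  i=3: -2.9926·0.7509 − 3.0859·-0.7130 = -0.0468 (running +23.0501)
  i=4: 3.0859·6.2121 − 1.6975·0.7509 = +17.8951 (running +40.9451)
Area = |Σ|/2 = |40.9451|/2 = 20.4726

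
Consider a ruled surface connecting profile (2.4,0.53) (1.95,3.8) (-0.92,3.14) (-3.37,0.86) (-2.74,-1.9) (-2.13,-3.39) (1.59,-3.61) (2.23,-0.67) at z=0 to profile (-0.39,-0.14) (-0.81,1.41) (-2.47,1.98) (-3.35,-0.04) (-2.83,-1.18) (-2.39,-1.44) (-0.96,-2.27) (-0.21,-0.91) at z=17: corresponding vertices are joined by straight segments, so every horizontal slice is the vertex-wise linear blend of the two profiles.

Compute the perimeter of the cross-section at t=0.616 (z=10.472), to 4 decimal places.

Cross-section at t=0.616: each vertex is (1-t)·p0[i] + t·p1[i].
  v1: (1-0.616)·(2.4,0.53) + 0.616·(-0.39,-0.14) = (0.6814,0.1173)
  v2: (1-0.616)·(1.95,3.8) + 0.616·(-0.81,1.41) = (0.2498,2.3278)
  v3: (1-0.616)·(-0.92,3.14) + 0.616·(-2.47,1.98) = (-1.8748,2.4254)
  v4: (1-0.616)·(-3.37,0.86) + 0.616·(-3.35,-0.04) = (-3.3577,0.3056)
  v5: (1-0.616)·(-2.74,-1.9) + 0.616·(-2.83,-1.18) = (-2.7954,-1.4565)
  v6: (1-0.616)·(-2.13,-3.39) + 0.616·(-2.39,-1.44) = (-2.2902,-2.1888)
  v7: (1-0.616)·(1.59,-3.61) + 0.616·(-0.96,-2.27) = (0.0192,-2.7846)
  v8: (1-0.616)·(2.23,-0.67) + 0.616·(-0.21,-0.91) = (0.7270,-0.8178)
Perimeter = Σ |v_{i+1} − v_i|:
  edge 1→2: √(-0.4315² + 2.2105²) = 2.2522 (running 2.2522)
  edge 2→3: √(-2.1246² + 0.0977²) = 2.1269 (running 4.3791)
  edge 3→4: √(-1.4829² + -2.1198²) = 2.5870 (running 6.9661)
  edge 4→5: √(0.5622² + -1.7621²) = 1.8496 (running 8.8157)
  edge 5→6: √(0.5053² + -0.7323²) = 0.8897 (running 9.7054)
  edge 6→7: √(2.3094² + -0.5958²) = 2.3850 (running 12.0904)
  edge 7→8: √(0.7078² + 1.9667²) = 2.0902 (running 14.1806)
  edge 8→1: √(-0.0456² + 0.9351²) = 0.9362 (running 15.1168)
Perimeter = 15.1168

Perimeter at t=0.616: 15.1168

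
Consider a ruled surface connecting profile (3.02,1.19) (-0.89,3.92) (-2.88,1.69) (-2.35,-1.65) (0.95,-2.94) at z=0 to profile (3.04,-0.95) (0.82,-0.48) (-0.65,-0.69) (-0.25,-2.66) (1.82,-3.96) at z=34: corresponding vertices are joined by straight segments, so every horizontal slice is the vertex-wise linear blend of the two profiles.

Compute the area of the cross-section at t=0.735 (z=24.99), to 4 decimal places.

Area at t=0.735: 11.6698

Cross-section at t=0.735: each vertex is (1-t)·p0[i] + t·p1[i].
  v1: (1-0.735)·(3.02,1.19) + 0.735·(3.04,-0.95) = (3.0347,-0.3829)
  v2: (1-0.735)·(-0.89,3.92) + 0.735·(0.82,-0.48) = (0.3668,0.6860)
  v3: (1-0.735)·(-2.88,1.69) + 0.735·(-0.65,-0.69) = (-1.2409,-0.0593)
  v4: (1-0.735)·(-2.35,-1.65) + 0.735·(-0.25,-2.66) = (-0.8065,-2.3923)
  v5: (1-0.735)·(0.95,-2.94) + 0.735·(1.82,-3.96) = (1.5895,-3.6897)
Shoelace sum Σ(x_i·y_{i+1} − x_{i+1}·y_i):
  i=1: 3.0347·0.6860 − 0.3668·-0.3829 = +2.2223 (running +2.2223)
  i=2: 0.3668·-0.0593 − -1.2409·0.6860 = +0.8295 (running +3.0518)
  i=3: -1.2409·-2.3923 − -0.8065·-0.0593 = +2.9210 (running +5.9728)
  i=4: -0.8065·-3.6897 − 1.5895·-2.3923 = +6.7783 (running +12.7510)
  i=5: 1.5895·-0.3829 − 3.0347·-3.6897 = +10.5885 (running +23.3396)
Area = |Σ|/2 = |23.3396|/2 = 11.6698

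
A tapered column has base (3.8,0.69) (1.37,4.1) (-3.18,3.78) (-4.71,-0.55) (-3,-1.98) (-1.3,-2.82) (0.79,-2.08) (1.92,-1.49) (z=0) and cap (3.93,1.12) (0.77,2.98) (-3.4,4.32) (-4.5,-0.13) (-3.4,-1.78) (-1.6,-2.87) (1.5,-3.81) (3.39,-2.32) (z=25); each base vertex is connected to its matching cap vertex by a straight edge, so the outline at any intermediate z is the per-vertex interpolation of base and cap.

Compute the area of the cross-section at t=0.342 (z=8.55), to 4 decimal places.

Area at t=0.342: 41.8598

Cross-section at t=0.342: each vertex is (1-t)·p0[i] + t·p1[i].
  v1: (1-0.342)·(3.8,0.69) + 0.342·(3.93,1.12) = (3.8445,0.8371)
  v2: (1-0.342)·(1.37,4.1) + 0.342·(0.77,2.98) = (1.1648,3.7170)
  v3: (1-0.342)·(-3.18,3.78) + 0.342·(-3.4,4.32) = (-3.2552,3.9647)
  v4: (1-0.342)·(-4.71,-0.55) + 0.342·(-4.5,-0.13) = (-4.6382,-0.4064)
  v5: (1-0.342)·(-3,-1.98) + 0.342·(-3.4,-1.78) = (-3.1368,-1.9116)
  v6: (1-0.342)·(-1.3,-2.82) + 0.342·(-1.6,-2.87) = (-1.4026,-2.8371)
  v7: (1-0.342)·(0.79,-2.08) + 0.342·(1.5,-3.81) = (1.0328,-2.6717)
  v8: (1-0.342)·(1.92,-1.49) + 0.342·(3.39,-2.32) = (2.4227,-1.7739)
Shoelace sum Σ(x_i·y_{i+1} − x_{i+1}·y_i):
  i=1: 3.8445·3.7170 − 1.1648·0.8371 = +13.3147 (running +13.3147)
  i=2: 1.1648·3.9647 − -3.2552·3.7170 = +16.7177 (running +30.0324)
  i=3: -3.2552·-0.4064 − -4.6382·3.9647 = +19.7117 (running +49.7441)
  i=4: -4.6382·-1.9116 − -3.1368·-0.4064 = +7.5917 (running +57.3357)
  i=5: -3.1368·-2.8371 − -1.4026·-1.9116 = +6.2182 (running +63.5539)
  i=6: -1.4026·-2.6717 − 1.0328·-2.8371 = +6.6775 (running +70.2314)
  i=7: 1.0328·-1.7739 − 2.4227·-2.6717 = +4.6407 (running +74.8721)
  i=8: 2.4227·0.8371 − 3.8445·-1.7739 = +8.8475 (running +83.7196)
Area = |Σ|/2 = |83.7196|/2 = 41.8598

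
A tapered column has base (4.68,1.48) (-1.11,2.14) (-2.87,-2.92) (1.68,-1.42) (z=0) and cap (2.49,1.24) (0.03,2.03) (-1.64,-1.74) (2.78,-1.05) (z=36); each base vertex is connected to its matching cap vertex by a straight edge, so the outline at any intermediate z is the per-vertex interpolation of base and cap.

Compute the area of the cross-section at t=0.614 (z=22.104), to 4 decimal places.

Cross-section at t=0.614: each vertex is (1-t)·p0[i] + t·p1[i].
  v1: (1-0.614)·(4.68,1.48) + 0.614·(2.49,1.24) = (3.3353,1.3326)
  v2: (1-0.614)·(-1.11,2.14) + 0.614·(0.03,2.03) = (-0.4100,2.0725)
  v3: (1-0.614)·(-2.87,-2.92) + 0.614·(-1.64,-1.74) = (-2.1148,-2.1955)
  v4: (1-0.614)·(1.68,-1.42) + 0.614·(2.78,-1.05) = (2.3554,-1.1928)
Shoelace sum Σ(x_i·y_{i+1} − x_{i+1}·y_i):
  i=1: 3.3353·2.0725 − -0.4100·1.3326 = +7.4588 (running +7.4588)
  i=2: -0.4100·-2.1955 − -2.1148·2.0725 = +5.2830 (running +12.7418)
  i=3: -2.1148·-1.1928 − 2.3554·-2.1955 = +7.6938 (running +20.4356)
  i=4: 2.3554·1.3326 − 3.3353·-1.1928 = +7.1174 (running +27.5530)
Area = |Σ|/2 = |27.5530|/2 = 13.7765

Area at t=0.614: 13.7765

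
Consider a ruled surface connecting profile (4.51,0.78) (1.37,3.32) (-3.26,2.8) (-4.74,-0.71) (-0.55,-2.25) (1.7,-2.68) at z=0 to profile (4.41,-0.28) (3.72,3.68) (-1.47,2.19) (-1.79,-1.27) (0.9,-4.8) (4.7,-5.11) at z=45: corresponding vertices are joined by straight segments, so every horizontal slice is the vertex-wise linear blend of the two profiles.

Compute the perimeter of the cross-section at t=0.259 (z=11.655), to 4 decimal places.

Cross-section at t=0.259: each vertex is (1-t)·p0[i] + t·p1[i].
  v1: (1-0.259)·(4.51,0.78) + 0.259·(4.41,-0.28) = (4.4841,0.5055)
  v2: (1-0.259)·(1.37,3.32) + 0.259·(3.72,3.68) = (1.9787,3.4132)
  v3: (1-0.259)·(-3.26,2.8) + 0.259·(-1.47,2.19) = (-2.7964,2.6420)
  v4: (1-0.259)·(-4.74,-0.71) + 0.259·(-1.79,-1.27) = (-3.9760,-0.8550)
  v5: (1-0.259)·(-0.55,-2.25) + 0.259·(0.9,-4.8) = (-0.1745,-2.9104)
  v6: (1-0.259)·(1.7,-2.68) + 0.259·(4.7,-5.11) = (2.4770,-3.3094)
Perimeter = Σ |v_{i+1} − v_i|:
  edge 1→2: √(-2.5054² + 2.9078²) = 3.8383 (running 3.8383)
  edge 2→3: √(-4.7750² + -0.7712²) = 4.8369 (running 8.6752)
  edge 3→4: √(-1.1796² + -3.4970²) = 3.6906 (running 12.3658)
  edge 4→5: √(3.8015² + -2.0554²) = 4.3216 (running 16.6874)
  edge 5→6: √(2.6515² + -0.3989²) = 2.6813 (running 19.3687)
  edge 6→1: √(2.0071² + 3.8148²) = 4.3106 (running 23.6793)
Perimeter = 23.6793

Perimeter at t=0.259: 23.6793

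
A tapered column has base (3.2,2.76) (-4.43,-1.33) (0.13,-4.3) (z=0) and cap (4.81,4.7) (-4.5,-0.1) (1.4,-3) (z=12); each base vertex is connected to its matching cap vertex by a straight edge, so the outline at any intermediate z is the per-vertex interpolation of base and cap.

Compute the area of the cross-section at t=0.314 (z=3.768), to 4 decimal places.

Cross-section at t=0.314: each vertex is (1-t)·p0[i] + t·p1[i].
  v1: (1-0.314)·(3.2,2.76) + 0.314·(4.81,4.7) = (3.7055,3.3692)
  v2: (1-0.314)·(-4.43,-1.33) + 0.314·(-4.5,-0.1) = (-4.4520,-0.9438)
  v3: (1-0.314)·(0.13,-4.3) + 0.314·(1.4,-3) = (0.5288,-3.8918)
Shoelace sum Σ(x_i·y_{i+1} − x_{i+1}·y_i):
  i=1: 3.7055·-0.9438 − -4.4520·3.3692 = +11.5022 (running +11.5022)
  i=2: -4.4520·-3.8918 − 0.5288·-0.9438 = +17.8253 (running +29.3275)
  i=3: 0.5288·3.3692 − 3.7055·-3.8918 = +16.2028 (running +45.5303)
Area = |Σ|/2 = |45.5303|/2 = 22.7651

Area at t=0.314: 22.7651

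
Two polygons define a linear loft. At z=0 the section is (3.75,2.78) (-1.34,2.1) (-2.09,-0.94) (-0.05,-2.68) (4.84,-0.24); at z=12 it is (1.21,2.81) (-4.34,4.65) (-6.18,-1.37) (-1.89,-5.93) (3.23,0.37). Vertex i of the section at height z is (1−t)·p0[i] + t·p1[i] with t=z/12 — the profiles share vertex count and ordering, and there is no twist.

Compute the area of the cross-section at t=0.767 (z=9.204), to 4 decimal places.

Cross-section at t=0.767: each vertex is (1-t)·p0[i] + t·p1[i].
  v1: (1-0.767)·(3.75,2.78) + 0.767·(1.21,2.81) = (1.8018,2.8030)
  v2: (1-0.767)·(-1.34,2.1) + 0.767·(-4.34,4.65) = (-3.6410,4.0559)
  v3: (1-0.767)·(-2.09,-0.94) + 0.767·(-6.18,-1.37) = (-5.2270,-1.2698)
  v4: (1-0.767)·(-0.05,-2.68) + 0.767·(-1.89,-5.93) = (-1.4613,-5.1727)
  v5: (1-0.767)·(4.84,-0.24) + 0.767·(3.23,0.37) = (3.6051,0.2279)
Shoelace sum Σ(x_i·y_{i+1} − x_{i+1}·y_i):
  i=1: 1.8018·4.0559 − -3.6410·2.8030 = +17.5137 (running +17.5137)
  i=2: -3.6410·-1.2698 − -5.2270·4.0559 = +25.8234 (running +43.3371)
  i=3: -5.2270·-5.1727 − -1.4613·-1.2698 = +25.1826 (running +68.5197)
  i=4: -1.4613·0.2279 − 3.6051·-5.1727 = +18.3155 (running +86.8351)
  i=5: 3.6051·2.8030 − 1.8018·0.2279 = +9.6946 (running +96.5298)
Area = |Σ|/2 = |96.5298|/2 = 48.2649

Area at t=0.767: 48.2649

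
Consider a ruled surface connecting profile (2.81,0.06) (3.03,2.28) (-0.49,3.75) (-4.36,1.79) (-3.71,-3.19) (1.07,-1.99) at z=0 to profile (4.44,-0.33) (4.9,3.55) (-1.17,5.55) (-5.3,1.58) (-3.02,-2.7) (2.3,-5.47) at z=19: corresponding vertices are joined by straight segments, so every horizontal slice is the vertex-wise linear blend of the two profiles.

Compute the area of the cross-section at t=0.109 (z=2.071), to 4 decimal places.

Area at t=0.109: 38.9079

Cross-section at t=0.109: each vertex is (1-t)·p0[i] + t·p1[i].
  v1: (1-0.109)·(2.81,0.06) + 0.109·(4.44,-0.33) = (2.9877,0.0175)
  v2: (1-0.109)·(3.03,2.28) + 0.109·(4.9,3.55) = (3.2338,2.4184)
  v3: (1-0.109)·(-0.49,3.75) + 0.109·(-1.17,5.55) = (-0.5641,3.9462)
  v4: (1-0.109)·(-4.36,1.79) + 0.109·(-5.3,1.58) = (-4.4625,1.7671)
  v5: (1-0.109)·(-3.71,-3.19) + 0.109·(-3.02,-2.7) = (-3.6348,-3.1366)
  v6: (1-0.109)·(1.07,-1.99) + 0.109·(2.3,-5.47) = (1.2041,-2.3693)
Shoelace sum Σ(x_i·y_{i+1} − x_{i+1}·y_i):
  i=1: 2.9877·2.4184 − 3.2338·0.0175 = +7.1689 (running +7.1689)
  i=2: 3.2338·3.9462 − -0.5641·2.4184 = +14.1256 (running +21.2945)
  i=3: -0.5641·1.7671 − -4.4625·3.9462 = +16.6129 (running +37.9074)
  i=4: -4.4625·-3.1366 − -3.6348·1.7671 = +20.4200 (running +58.3274)
  i=5: -3.6348·-2.3693 − 1.2041·-3.1366 = +12.3887 (running +70.7161)
  i=6: 1.2041·0.0175 − 2.9877·-2.3693 = +7.0998 (running +77.8159)
Area = |Σ|/2 = |77.8159|/2 = 38.9079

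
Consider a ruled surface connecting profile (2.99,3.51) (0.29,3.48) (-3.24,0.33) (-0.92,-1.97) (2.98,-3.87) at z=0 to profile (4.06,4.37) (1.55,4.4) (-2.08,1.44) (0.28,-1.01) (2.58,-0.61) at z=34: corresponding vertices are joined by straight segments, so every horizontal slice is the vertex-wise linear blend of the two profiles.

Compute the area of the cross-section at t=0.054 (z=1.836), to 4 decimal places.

Cross-section at t=0.054: each vertex is (1-t)·p0[i] + t·p1[i].
  v1: (1-0.054)·(2.99,3.51) + 0.054·(4.06,4.37) = (3.0478,3.5564)
  v2: (1-0.054)·(0.29,3.48) + 0.054·(1.55,4.4) = (0.3580,3.5297)
  v3: (1-0.054)·(-3.24,0.33) + 0.054·(-2.08,1.44) = (-3.1774,0.3899)
  v4: (1-0.054)·(-0.92,-1.97) + 0.054·(0.28,-1.01) = (-0.8552,-1.9182)
  v5: (1-0.054)·(2.98,-3.87) + 0.054·(2.58,-0.61) = (2.9584,-3.6940)
Shoelace sum Σ(x_i·y_{i+1} − x_{i+1}·y_i):
  i=1: 3.0478·3.5297 − 0.3580·3.5564 = +9.4843 (running +9.4843)
  i=2: 0.3580·0.3899 − -3.1774·3.5297 = +11.3547 (running +20.8390)
  i=3: -3.1774·-1.9182 − -0.8552·0.3899 = +6.4282 (running +27.2672)
  i=4: -0.8552·-3.6940 − 2.9584·-1.9182 = +8.8338 (running +36.1009)
  i=5: 2.9584·3.5564 − 3.0478·-3.6940 = +21.7797 (running +57.8807)
Area = |Σ|/2 = |57.8807|/2 = 28.9403

Area at t=0.054: 28.9403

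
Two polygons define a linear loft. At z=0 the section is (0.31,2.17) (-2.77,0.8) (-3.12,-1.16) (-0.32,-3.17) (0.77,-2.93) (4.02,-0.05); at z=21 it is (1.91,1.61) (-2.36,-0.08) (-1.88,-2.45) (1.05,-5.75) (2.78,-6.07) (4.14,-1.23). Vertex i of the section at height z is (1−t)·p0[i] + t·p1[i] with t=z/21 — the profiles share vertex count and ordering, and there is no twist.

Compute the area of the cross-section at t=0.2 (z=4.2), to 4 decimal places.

Area at t=0.2: 24.5447

Cross-section at t=0.2: each vertex is (1-t)·p0[i] + t·p1[i].
  v1: (1-0.2)·(0.31,2.17) + 0.2·(1.91,1.61) = (0.6300,2.0580)
  v2: (1-0.2)·(-2.77,0.8) + 0.2·(-2.36,-0.08) = (-2.6880,0.6240)
  v3: (1-0.2)·(-3.12,-1.16) + 0.2·(-1.88,-2.45) = (-2.8720,-1.4180)
  v4: (1-0.2)·(-0.32,-3.17) + 0.2·(1.05,-5.75) = (-0.0460,-3.6860)
  v5: (1-0.2)·(0.77,-2.93) + 0.2·(2.78,-6.07) = (1.1720,-3.5580)
  v6: (1-0.2)·(4.02,-0.05) + 0.2·(4.14,-1.23) = (4.0440,-0.2860)
Shoelace sum Σ(x_i·y_{i+1} − x_{i+1}·y_i):
  i=1: 0.6300·0.6240 − -2.6880·2.0580 = +5.9250 (running +5.9250)
  i=2: -2.6880·-1.4180 − -2.8720·0.6240 = +5.6037 (running +11.5287)
  i=3: -2.8720·-3.6860 − -0.0460·-1.4180 = +10.5210 (running +22.0497)
  i=4: -0.0460·-3.5580 − 1.1720·-3.6860 = +4.4837 (running +26.5334)
  i=5: 1.1720·-0.2860 − 4.0440·-3.5580 = +14.0534 (running +40.5867)
  i=6: 4.0440·2.0580 − 0.6300·-0.2860 = +8.5027 (running +49.0895)
Area = |Σ|/2 = |49.0895|/2 = 24.5447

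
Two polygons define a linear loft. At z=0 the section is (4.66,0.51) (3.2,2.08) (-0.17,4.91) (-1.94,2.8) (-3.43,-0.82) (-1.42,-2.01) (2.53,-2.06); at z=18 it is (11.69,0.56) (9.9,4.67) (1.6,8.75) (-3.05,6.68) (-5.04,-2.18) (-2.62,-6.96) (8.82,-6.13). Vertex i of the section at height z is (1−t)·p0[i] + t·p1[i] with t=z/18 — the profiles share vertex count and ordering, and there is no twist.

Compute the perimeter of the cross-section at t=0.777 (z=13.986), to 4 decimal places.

Perimeter at t=0.777: 45.2868

Cross-section at t=0.777: each vertex is (1-t)·p0[i] + t·p1[i].
  v1: (1-0.777)·(4.66,0.51) + 0.777·(11.69,0.56) = (10.1223,0.5489)
  v2: (1-0.777)·(3.2,2.08) + 0.777·(9.9,4.67) = (8.4059,4.0924)
  v3: (1-0.777)·(-0.17,4.91) + 0.777·(1.6,8.75) = (1.2053,7.8937)
  v4: (1-0.777)·(-1.94,2.8) + 0.777·(-3.05,6.68) = (-2.8025,5.8148)
  v5: (1-0.777)·(-3.43,-0.82) + 0.777·(-5.04,-2.18) = (-4.6810,-1.8767)
  v6: (1-0.777)·(-1.42,-2.01) + 0.777·(-2.62,-6.96) = (-2.3524,-5.8561)
  v7: (1-0.777)·(2.53,-2.06) + 0.777·(8.82,-6.13) = (7.4173,-5.2224)
Perimeter = Σ |v_{i+1} − v_i|:
  edge 1→2: √(-1.7164² + 3.5436²) = 3.9374 (running 3.9374)
  edge 2→3: √(-7.2006² + 3.8012²) = 8.1424 (running 12.0798)
  edge 3→4: √(-4.0078² + -2.0789²) = 4.5149 (running 16.5946)
  edge 4→5: √(-1.8785² + -7.6915²) = 7.9176 (running 24.5122)
  edge 5→6: √(2.3286² + -3.9794²) = 4.6107 (running 29.1228)
  edge 6→7: √(9.7697² + 0.6338²) = 9.7903 (running 38.9131)
  edge 7→1: √(2.7050² + 5.7712²) = 6.3737 (running 45.2868)
Perimeter = 45.2868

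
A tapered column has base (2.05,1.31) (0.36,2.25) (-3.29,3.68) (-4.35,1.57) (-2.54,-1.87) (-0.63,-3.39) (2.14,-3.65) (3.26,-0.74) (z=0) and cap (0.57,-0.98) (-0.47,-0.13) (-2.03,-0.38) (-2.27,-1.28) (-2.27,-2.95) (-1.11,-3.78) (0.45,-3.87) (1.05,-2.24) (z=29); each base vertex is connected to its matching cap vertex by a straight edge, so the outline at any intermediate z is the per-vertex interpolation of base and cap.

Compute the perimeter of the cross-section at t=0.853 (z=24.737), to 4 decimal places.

Perimeter at t=0.853: 13.1316

Cross-section at t=0.853: each vertex is (1-t)·p0[i] + t·p1[i].
  v1: (1-0.853)·(2.05,1.31) + 0.853·(0.57,-0.98) = (0.7876,-0.6434)
  v2: (1-0.853)·(0.36,2.25) + 0.853·(-0.47,-0.13) = (-0.3480,0.2199)
  v3: (1-0.853)·(-3.29,3.68) + 0.853·(-2.03,-0.38) = (-2.2152,0.2168)
  v4: (1-0.853)·(-4.35,1.57) + 0.853·(-2.27,-1.28) = (-2.5758,-0.8610)
  v5: (1-0.853)·(-2.54,-1.87) + 0.853·(-2.27,-2.95) = (-2.3097,-2.7912)
  v6: (1-0.853)·(-0.63,-3.39) + 0.853·(-1.11,-3.78) = (-1.0394,-3.7227)
  v7: (1-0.853)·(2.14,-3.65) + 0.853·(0.45,-3.87) = (0.6984,-3.8377)
  v8: (1-0.853)·(3.26,-0.74) + 0.853·(1.05,-2.24) = (1.3749,-2.0195)
Perimeter = Σ |v_{i+1} − v_i|:
  edge 1→2: √(-1.1355² + 0.8632²) = 1.4264 (running 1.4264)
  edge 2→3: √(-1.8672² + -0.0030²) = 1.8672 (running 3.2936)
  edge 3→4: √(-0.3605² + -1.0779²) = 1.1366 (running 4.4302)
  edge 4→5: √(0.2661² + -1.9302²) = 1.9484 (running 6.3787)
  edge 5→6: √(1.2702² + -0.9314²) = 1.5751 (running 7.9538)
  edge 6→7: √(1.7379² + -0.1150²) = 1.7417 (running 9.6955)
  edge 7→8: √(0.6764² + 1.8182²) = 1.9399 (running 11.6354)
  edge 8→1: √(-0.5873² + 1.3761²) = 1.4962 (running 13.1316)
Perimeter = 13.1316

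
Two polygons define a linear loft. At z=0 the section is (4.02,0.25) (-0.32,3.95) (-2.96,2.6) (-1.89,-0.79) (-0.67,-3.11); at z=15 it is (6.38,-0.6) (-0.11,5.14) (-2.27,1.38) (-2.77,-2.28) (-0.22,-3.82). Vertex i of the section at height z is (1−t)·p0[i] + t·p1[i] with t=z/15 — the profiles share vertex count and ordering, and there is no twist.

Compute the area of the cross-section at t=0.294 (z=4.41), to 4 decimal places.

Cross-section at t=0.294: each vertex is (1-t)·p0[i] + t·p1[i].
  v1: (1-0.294)·(4.02,0.25) + 0.294·(6.38,-0.6) = (4.7138,0.0001)
  v2: (1-0.294)·(-0.32,3.95) + 0.294·(-0.11,5.14) = (-0.2583,4.2999)
  v3: (1-0.294)·(-2.96,2.6) + 0.294·(-2.27,1.38) = (-2.7571,2.2413)
  v4: (1-0.294)·(-1.89,-0.79) + 0.294·(-2.77,-2.28) = (-2.1487,-1.2281)
  v5: (1-0.294)·(-0.67,-3.11) + 0.294·(-0.22,-3.82) = (-0.5377,-3.3187)
Shoelace sum Σ(x_i·y_{i+1} − x_{i+1}·y_i):
  i=1: 4.7138·4.2999 − -0.2583·0.0001 = +20.2689 (running +20.2689)
  i=2: -0.2583·2.2413 − -2.7571·4.2999 = +11.2765 (running +31.5454)
  i=3: -2.7571·-1.2281 − -2.1487·2.2413 = +8.2019 (running +39.7473)
  i=4: -2.1487·-3.3187 − -0.5377·-1.2281 = +6.4707 (running +46.2180)
  i=5: -0.5377·0.0001 − 4.7138·-3.3187 = +15.6440 (running +61.8619)
Area = |Σ|/2 = |61.8619|/2 = 30.9310

Area at t=0.294: 30.9310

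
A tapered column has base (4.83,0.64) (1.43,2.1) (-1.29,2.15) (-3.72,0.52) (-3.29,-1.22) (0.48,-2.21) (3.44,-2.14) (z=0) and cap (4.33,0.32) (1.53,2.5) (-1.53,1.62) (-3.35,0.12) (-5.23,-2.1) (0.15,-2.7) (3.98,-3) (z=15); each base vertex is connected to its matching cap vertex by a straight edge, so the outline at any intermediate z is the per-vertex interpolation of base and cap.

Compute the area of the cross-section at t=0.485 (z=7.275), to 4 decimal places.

Cross-section at t=0.485: each vertex is (1-t)·p0[i] + t·p1[i].
  v1: (1-0.485)·(4.83,0.64) + 0.485·(4.33,0.32) = (4.5875,0.4848)
  v2: (1-0.485)·(1.43,2.1) + 0.485·(1.53,2.5) = (1.4785,2.2940)
  v3: (1-0.485)·(-1.29,2.15) + 0.485·(-1.53,1.62) = (-1.4064,1.8930)
  v4: (1-0.485)·(-3.72,0.52) + 0.485·(-3.35,0.12) = (-3.5406,0.3260)
  v5: (1-0.485)·(-3.29,-1.22) + 0.485·(-5.23,-2.1) = (-4.2309,-1.6468)
  v6: (1-0.485)·(0.48,-2.21) + 0.485·(0.15,-2.7) = (0.3200,-2.4477)
  v7: (1-0.485)·(3.44,-2.14) + 0.485·(3.98,-3) = (3.7019,-2.5571)
Shoelace sum Σ(x_i·y_{i+1} − x_{i+1}·y_i):
  i=1: 4.5875·2.2940 − 1.4785·0.4848 = +9.8069 (running +9.8069)
  i=2: 1.4785·1.8930 − -1.4064·2.2940 = +6.0250 (running +15.8320)
  i=3: -1.4064·0.3260 − -3.5406·1.8930 = +6.2436 (running +22.0756)
  i=4: -3.5406·-1.6468 − -4.2309·0.3260 = +7.2099 (running +29.2854)
  i=5: -4.2309·-2.4477 − 0.3200·-1.6468 = +10.8827 (running +40.1681)
  i=6: 0.3200·-2.5571 − 3.7019·-2.4477 = +8.2428 (running +48.4109)
  i=7: 3.7019·0.4848 − 4.5875·-2.5571 = +13.5254 (running +61.9363)
Area = |Σ|/2 = |61.9363|/2 = 30.9681

Area at t=0.485: 30.9681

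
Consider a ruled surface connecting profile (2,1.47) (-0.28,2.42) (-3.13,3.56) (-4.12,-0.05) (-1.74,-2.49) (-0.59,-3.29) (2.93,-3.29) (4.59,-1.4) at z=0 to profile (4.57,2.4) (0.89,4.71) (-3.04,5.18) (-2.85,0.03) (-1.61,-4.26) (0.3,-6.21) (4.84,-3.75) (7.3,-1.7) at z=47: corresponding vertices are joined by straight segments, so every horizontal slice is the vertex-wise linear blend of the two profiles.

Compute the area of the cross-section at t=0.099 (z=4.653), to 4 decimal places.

Area at t=0.099: 39.8384

Cross-section at t=0.099: each vertex is (1-t)·p0[i] + t·p1[i].
  v1: (1-0.099)·(2,1.47) + 0.099·(4.57,2.4) = (2.2544,1.5621)
  v2: (1-0.099)·(-0.28,2.42) + 0.099·(0.89,4.71) = (-0.1642,2.6467)
  v3: (1-0.099)·(-3.13,3.56) + 0.099·(-3.04,5.18) = (-3.1211,3.7204)
  v4: (1-0.099)·(-4.12,-0.05) + 0.099·(-2.85,0.03) = (-3.9943,-0.0421)
  v5: (1-0.099)·(-1.74,-2.49) + 0.099·(-1.61,-4.26) = (-1.7271,-2.6652)
  v6: (1-0.099)·(-0.59,-3.29) + 0.099·(0.3,-6.21) = (-0.5019,-3.5791)
  v7: (1-0.099)·(2.93,-3.29) + 0.099·(4.84,-3.75) = (3.1191,-3.3355)
  v8: (1-0.099)·(4.59,-1.4) + 0.099·(7.3,-1.7) = (4.8583,-1.4297)
Shoelace sum Σ(x_i·y_{i+1} − x_{i+1}·y_i):
  i=1: 2.2544·2.6467 − -0.1642·1.5621 = +6.2233 (running +6.2233)
  i=2: -0.1642·3.7204 − -3.1211·2.6467 = +7.6498 (running +13.8731)
  i=3: -3.1211·-0.0421 − -3.9943·3.7204 = +14.9915 (running +28.8647)
  i=4: -3.9943·-2.6652 − -1.7271·-0.0421 = +10.5730 (running +39.4376)
  i=5: -1.7271·-3.5791 − -0.5019·-2.6652 = +4.8439 (running +44.2815)
  i=6: -0.5019·-3.3355 − 3.1191·-3.5791 = +12.8375 (running +57.1191)
  i=7: 3.1191·-1.4297 − 4.8583·-3.3355 = +11.7457 (running +68.8647)
  i=8: 4.8583·1.5621 − 2.2544·-1.4297 = +10.8121 (running +79.6769)
Area = |Σ|/2 = |79.6769|/2 = 39.8384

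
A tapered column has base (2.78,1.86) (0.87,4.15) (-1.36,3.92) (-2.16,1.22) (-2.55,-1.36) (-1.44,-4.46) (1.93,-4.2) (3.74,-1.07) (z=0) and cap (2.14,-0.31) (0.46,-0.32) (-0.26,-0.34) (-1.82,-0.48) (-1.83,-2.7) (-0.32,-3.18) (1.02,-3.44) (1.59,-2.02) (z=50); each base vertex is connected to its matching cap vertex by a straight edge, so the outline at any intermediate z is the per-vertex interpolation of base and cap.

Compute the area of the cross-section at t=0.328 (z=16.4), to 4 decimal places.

Cross-section at t=0.328: each vertex is (1-t)·p0[i] + t·p1[i].
  v1: (1-0.328)·(2.78,1.86) + 0.328·(2.14,-0.31) = (2.5701,1.1482)
  v2: (1-0.328)·(0.87,4.15) + 0.328·(0.46,-0.32) = (0.7355,2.6838)
  v3: (1-0.328)·(-1.36,3.92) + 0.328·(-0.26,-0.34) = (-0.9992,2.5227)
  v4: (1-0.328)·(-2.16,1.22) + 0.328·(-1.82,-0.48) = (-2.0485,0.6624)
  v5: (1-0.328)·(-2.55,-1.36) + 0.328·(-1.83,-2.7) = (-2.3138,-1.7995)
  v6: (1-0.328)·(-1.44,-4.46) + 0.328·(-0.32,-3.18) = (-1.0726,-4.0402)
  v7: (1-0.328)·(1.93,-4.2) + 0.328·(1.02,-3.44) = (1.6315,-3.9507)
  v8: (1-0.328)·(3.74,-1.07) + 0.328·(1.59,-2.02) = (3.0348,-1.3816)
Shoelace sum Σ(x_i·y_{i+1} − x_{i+1}·y_i):
  i=1: 2.5701·2.6838 − 0.7355·1.1482 = +6.0531 (running +6.0531)
  i=2: 0.7355·2.5227 − -0.9992·2.6838 = +4.5372 (running +10.5903)
  i=3: -0.9992·0.6624 − -2.0485·2.5227 = +4.5059 (running +15.0962)
  i=4: -2.0485·-1.7995 − -2.3138·0.6624 = +5.2190 (running +20.3152)
  i=5: -2.3138·-4.0402 − -1.0726·-1.7995 = +7.4180 (running +27.7332)
  i=6: -1.0726·-3.9507 − 1.6315·-4.0402 = +10.8293 (running +38.5625)
  i=7: 1.6315·-1.3816 − 3.0348·-3.9507 = +9.7355 (running +48.2981)
  i=8: 3.0348·1.1482 − 2.5701·-1.3816 = +7.0355 (running +55.3336)
Area = |Σ|/2 = |55.3336|/2 = 27.6668

Area at t=0.328: 27.6668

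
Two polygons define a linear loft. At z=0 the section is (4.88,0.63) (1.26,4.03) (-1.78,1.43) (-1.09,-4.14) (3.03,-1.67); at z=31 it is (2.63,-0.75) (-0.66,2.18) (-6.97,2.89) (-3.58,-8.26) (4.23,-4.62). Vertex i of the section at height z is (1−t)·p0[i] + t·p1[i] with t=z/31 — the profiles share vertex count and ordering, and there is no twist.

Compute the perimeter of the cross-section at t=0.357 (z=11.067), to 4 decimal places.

Perimeter at t=0.357: 26.0297

Cross-section at t=0.357: each vertex is (1-t)·p0[i] + t·p1[i].
  v1: (1-0.357)·(4.88,0.63) + 0.357·(2.63,-0.75) = (4.0768,0.1373)
  v2: (1-0.357)·(1.26,4.03) + 0.357·(-0.66,2.18) = (0.5746,3.3696)
  v3: (1-0.357)·(-1.78,1.43) + 0.357·(-6.97,2.89) = (-3.6328,1.9512)
  v4: (1-0.357)·(-1.09,-4.14) + 0.357·(-3.58,-8.26) = (-1.9789,-5.6108)
  v5: (1-0.357)·(3.03,-1.67) + 0.357·(4.23,-4.62) = (3.4584,-2.7231)
Perimeter = Σ |v_{i+1} − v_i|:
  edge 1→2: √(-3.5022² + 3.2322²) = 4.7658 (running 4.7658)
  edge 2→3: √(-4.2074² + -1.4183²) = 4.4400 (running 9.2058)
  edge 3→4: √(1.6539² + -7.5621²) = 7.7408 (running 16.9466)
  edge 4→5: √(5.4373² + 2.8877²) = 6.1566 (running 23.1032)
  edge 5→1: √(0.6184² + 2.8605²) = 2.9266 (running 26.0297)
Perimeter = 26.0297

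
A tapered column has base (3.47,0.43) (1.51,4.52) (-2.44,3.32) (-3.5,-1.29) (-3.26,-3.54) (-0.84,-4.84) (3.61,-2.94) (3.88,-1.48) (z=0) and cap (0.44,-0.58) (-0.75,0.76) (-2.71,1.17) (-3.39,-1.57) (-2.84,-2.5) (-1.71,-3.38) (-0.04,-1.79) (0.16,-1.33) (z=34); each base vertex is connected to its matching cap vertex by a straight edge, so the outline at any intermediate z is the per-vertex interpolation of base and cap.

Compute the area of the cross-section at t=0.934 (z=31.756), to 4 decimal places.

Cross-section at t=0.934: each vertex is (1-t)·p0[i] + t·p1[i].
  v1: (1-0.934)·(3.47,0.43) + 0.934·(0.44,-0.58) = (0.6400,-0.5133)
  v2: (1-0.934)·(1.51,4.52) + 0.934·(-0.75,0.76) = (-0.6008,1.0082)
  v3: (1-0.934)·(-2.44,3.32) + 0.934·(-2.71,1.17) = (-2.6922,1.3119)
  v4: (1-0.934)·(-3.5,-1.29) + 0.934·(-3.39,-1.57) = (-3.3973,-1.5515)
  v5: (1-0.934)·(-3.26,-3.54) + 0.934·(-2.84,-2.5) = (-2.8677,-2.5686)
  v6: (1-0.934)·(-0.84,-4.84) + 0.934·(-1.71,-3.38) = (-1.6526,-3.4764)
  v7: (1-0.934)·(3.61,-2.94) + 0.934·(-0.04,-1.79) = (0.2009,-1.8659)
  v8: (1-0.934)·(3.88,-1.48) + 0.934·(0.16,-1.33) = (0.4055,-1.3399)
Shoelace sum Σ(x_i·y_{i+1} − x_{i+1}·y_i):
  i=1: 0.6400·1.0082 − -0.6008·-0.5133 = +0.3368 (running +0.3368)
  i=2: -0.6008·1.3119 − -2.6922·1.0082 = +1.9259 (running +2.2627)
  i=3: -2.6922·-1.5515 − -3.3973·1.3119 = +8.6338 (running +10.8965)
  i=4: -3.3973·-2.5686 − -2.8677·-1.5515 = +4.2770 (running +15.1735)
  i=5: -2.8677·-3.4764 − -1.6526·-2.5686 = +5.7243 (running +20.8979)
  i=6: -1.6526·-1.8659 − 0.2009·-3.4764 = +3.7819 (running +24.6798)
  i=7: 0.2009·-1.3399 − 0.4055·-1.8659 = +0.4875 (running +25.1673)
  i=8: 0.4055·-0.5133 − 0.6400·-1.3399 = +0.6493 (running +25.8166)
Area = |Σ|/2 = |25.8166|/2 = 12.9083

Area at t=0.934: 12.9083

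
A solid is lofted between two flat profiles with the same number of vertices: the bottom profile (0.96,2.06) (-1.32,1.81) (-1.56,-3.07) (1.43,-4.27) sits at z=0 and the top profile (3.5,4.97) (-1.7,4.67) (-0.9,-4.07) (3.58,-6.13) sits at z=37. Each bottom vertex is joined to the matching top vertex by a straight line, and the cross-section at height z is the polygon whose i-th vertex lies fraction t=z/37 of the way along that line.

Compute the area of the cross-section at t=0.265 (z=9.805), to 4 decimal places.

Cross-section at t=0.265: each vertex is (1-t)·p0[i] + t·p1[i].
  v1: (1-0.265)·(0.96,2.06) + 0.265·(3.5,4.97) = (1.6331,2.8312)
  v2: (1-0.265)·(-1.32,1.81) + 0.265·(-1.7,4.67) = (-1.4207,2.5679)
  v3: (1-0.265)·(-1.56,-3.07) + 0.265·(-0.9,-4.07) = (-1.3851,-3.3350)
  v4: (1-0.265)·(1.43,-4.27) + 0.265·(3.58,-6.13) = (1.9998,-4.7629)
Shoelace sum Σ(x_i·y_{i+1} − x_{i+1}·y_i):
  i=1: 1.6331·2.5679 − -1.4207·2.8312 = +8.2159 (running +8.2159)
  i=2: -1.4207·-3.3350 − -1.3851·2.5679 = +8.2948 (running +16.5107)
  i=3: -1.3851·-4.7629 − 1.9998·-3.3350 = +13.2663 (running +29.7769)
  i=4: 1.9998·2.8312 − 1.6331·-4.7629 = +13.4399 (running +43.2168)
Area = |Σ|/2 = |43.2168|/2 = 21.6084

Area at t=0.265: 21.6084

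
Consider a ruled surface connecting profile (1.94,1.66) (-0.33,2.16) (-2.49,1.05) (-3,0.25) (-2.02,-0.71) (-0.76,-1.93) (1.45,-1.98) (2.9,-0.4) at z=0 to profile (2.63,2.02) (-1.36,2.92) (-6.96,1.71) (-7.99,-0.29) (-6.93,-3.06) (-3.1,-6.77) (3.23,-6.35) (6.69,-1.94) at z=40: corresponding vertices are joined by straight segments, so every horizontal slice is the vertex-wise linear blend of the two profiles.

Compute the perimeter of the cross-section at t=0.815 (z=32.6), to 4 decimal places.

Cross-section at t=0.815: each vertex is (1-t)·p0[i] + t·p1[i].
  v1: (1-0.815)·(1.94,1.66) + 0.815·(2.63,2.02) = (2.5023,1.9534)
  v2: (1-0.815)·(-0.33,2.16) + 0.815·(-1.36,2.92) = (-1.1695,2.7794)
  v3: (1-0.815)·(-2.49,1.05) + 0.815·(-6.96,1.71) = (-6.1330,1.5879)
  v4: (1-0.815)·(-3,0.25) + 0.815·(-7.99,-0.29) = (-7.0669,-0.1901)
  v5: (1-0.815)·(-2.02,-0.71) + 0.815·(-6.93,-3.06) = (-6.0217,-2.6252)
  v6: (1-0.815)·(-0.76,-1.93) + 0.815·(-3.1,-6.77) = (-2.6671,-5.8746)
  v7: (1-0.815)·(1.45,-1.98) + 0.815·(3.23,-6.35) = (2.9007,-5.5415)
  v8: (1-0.815)·(2.9,-0.4) + 0.815·(6.69,-1.94) = (5.9889,-1.6551)
Perimeter = Σ |v_{i+1} − v_i|:
  edge 1→2: √(-3.6718² + 0.8260²) = 3.7636 (running 3.7636)
  edge 2→3: √(-4.9636² + -1.1915²) = 5.1046 (running 8.8682)
  edge 3→4: √(-0.9338² + -1.7780²) = 2.0083 (running 10.8765)
  edge 4→5: √(1.0452² + -2.4351²) = 2.6500 (running 13.5264)
  edge 5→6: √(3.3546² + -3.2493²) = 4.6703 (running 18.1967)
  edge 6→7: √(5.5678² + 0.3331²) = 5.5778 (running 23.7745)
  edge 7→8: √(3.0882² + 3.8864²) = 4.9640 (running 28.7384)
  edge 8→1: √(-3.4865² + 3.6085²) = 5.0177 (running 33.7561)
Perimeter = 33.7561

Perimeter at t=0.815: 33.7561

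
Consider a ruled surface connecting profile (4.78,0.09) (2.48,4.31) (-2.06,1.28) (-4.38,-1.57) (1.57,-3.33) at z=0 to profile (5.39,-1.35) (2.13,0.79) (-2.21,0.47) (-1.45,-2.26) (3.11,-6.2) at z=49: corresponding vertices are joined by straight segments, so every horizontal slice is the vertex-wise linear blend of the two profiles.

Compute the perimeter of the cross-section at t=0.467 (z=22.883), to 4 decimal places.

Perimeter at t=0.467: 22.8947

Cross-section at t=0.467: each vertex is (1-t)·p0[i] + t·p1[i].
  v1: (1-0.467)·(4.78,0.09) + 0.467·(5.39,-1.35) = (5.0649,-0.5825)
  v2: (1-0.467)·(2.48,4.31) + 0.467·(2.13,0.79) = (2.3165,2.6662)
  v3: (1-0.467)·(-2.06,1.28) + 0.467·(-2.21,0.47) = (-2.1300,0.9017)
  v4: (1-0.467)·(-4.38,-1.57) + 0.467·(-1.45,-2.26) = (-3.0117,-1.8922)
  v5: (1-0.467)·(1.57,-3.33) + 0.467·(3.11,-6.2) = (2.2892,-4.6703)
Perimeter = Σ |v_{i+1} − v_i|:
  edge 1→2: √(-2.7483² + 3.2486²) = 4.2552 (running 4.2552)
  edge 2→3: √(-4.4466² + -1.7644²) = 4.7839 (running 9.0391)
  edge 3→4: √(-0.8816² + -2.7940²) = 2.9298 (running 11.9689)
  edge 4→5: √(5.3009² + -2.7781²) = 5.9847 (running 17.9536)
  edge 5→1: √(2.7757² + 4.0878²) = 4.9411 (running 22.8947)
Perimeter = 22.8947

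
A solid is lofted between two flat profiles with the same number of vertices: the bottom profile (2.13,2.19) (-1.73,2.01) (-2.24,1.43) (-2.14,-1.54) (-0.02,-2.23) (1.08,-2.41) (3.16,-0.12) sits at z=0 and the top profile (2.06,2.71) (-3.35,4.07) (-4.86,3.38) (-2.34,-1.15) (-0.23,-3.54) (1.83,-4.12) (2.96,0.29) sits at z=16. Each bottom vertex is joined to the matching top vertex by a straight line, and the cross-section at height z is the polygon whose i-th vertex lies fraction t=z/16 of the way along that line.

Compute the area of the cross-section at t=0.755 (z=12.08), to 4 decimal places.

Cross-section at t=0.755: each vertex is (1-t)·p0[i] + t·p1[i].
  v1: (1-0.755)·(2.13,2.19) + 0.755·(2.06,2.71) = (2.0772,2.5826)
  v2: (1-0.755)·(-1.73,2.01) + 0.755·(-3.35,4.07) = (-2.9531,3.5653)
  v3: (1-0.755)·(-2.24,1.43) + 0.755·(-4.86,3.38) = (-4.2181,2.9022)
  v4: (1-0.755)·(-2.14,-1.54) + 0.755·(-2.34,-1.15) = (-2.2910,-1.2455)
  v5: (1-0.755)·(-0.02,-2.23) + 0.755·(-0.23,-3.54) = (-0.1785,-3.2190)
  v6: (1-0.755)·(1.08,-2.41) + 0.755·(1.83,-4.12) = (1.6462,-3.7011)
  v7: (1-0.755)·(3.16,-0.12) + 0.755·(2.96,0.29) = (3.0090,0.1895)
Shoelace sum Σ(x_i·y_{i+1} − x_{i+1}·y_i):
  i=1: 2.0772·3.5653 − -2.9531·2.5826 = +15.0323 (running +15.0323)
  i=2: -2.9531·2.9022 − -4.2181·3.5653 = +6.4682 (running +21.5005)
  i=3: -4.2181·-1.2455 − -2.2910·2.9022 = +11.9029 (running +33.4034)
  i=4: -2.2910·-3.2190 − -0.1785·-1.2455 = +7.1525 (running +40.5559)
  i=5: -0.1785·-3.7011 − 1.6462·-3.2190 = +5.9602 (running +46.5160)
  i=6: 1.6462·0.1895 − 3.0090·-3.7011 = +11.4485 (running +57.9645)
  i=7: 3.0090·2.5826 − 2.0772·0.1895 = +7.3773 (running +65.3419)
Area = |Σ|/2 = |65.3419|/2 = 32.6709

Area at t=0.755: 32.6709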